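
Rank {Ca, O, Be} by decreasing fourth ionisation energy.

Be > O > Ca

The fourth ionization energy removes an electron from the +3 ion. For each element: Ca³⁺ is already 1 electron into the core; O³⁺ still has 3 valence electrons; Be³⁺ is already 1 electron into the core.
Usually core removal costs more than valence removal, but here the competition is close: a tightly held n=2 valence electron can cost more to remove than an n=3 core electron, so the actual values have to decide it.
Tabulated IE_4 (kJ/mol): Ca 6491, O 7469, Be 21007.
Overall IE_4 order: Ca < O < Be.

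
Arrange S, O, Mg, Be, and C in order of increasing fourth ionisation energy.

S < C < O < Mg < Be

The fourth ionization energy removes an electron from the +3 ion. For each element: S³⁺ still has 3 valence electrons; O³⁺ still has 3 valence electrons; Mg³⁺ is already 1 electron into the core; Be³⁺ is already 1 electron into the core; C³⁺ still has 1 valence electron.
Breaking into a closed-shell core is much more expensive than removing a leftover valence electron — Mg and Be have the largest IE_4 here.
Valence configurations: S³⁺ [Ne]3s²3p¹, O³⁺ [He]2s²2p¹, C³⁺ [He]2s¹.
The numbers (kJ/mol): S 4556, O 7469, Mg 10543, Be 21007, C 6223.
Putting it together, IE_4: S < C < O < Mg < Be.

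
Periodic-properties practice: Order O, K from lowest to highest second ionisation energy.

K < O

After 1 electron has been removed, what remains? O⁺ still has 5 valence electrons; K⁺ is the bare [Ar] core.
Usually core removal costs more than valence removal, but here the competition is close: a tightly held n=2 valence electron can cost more to remove than an n=3 core electron, so the actual values have to decide it.
Approximate IE_2 values (kJ/mol): O 3388, K 3052.
Hence IE_2: K < O.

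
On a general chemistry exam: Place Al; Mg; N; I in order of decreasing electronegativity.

Atoms toward the upper right of the periodic table pull bonding electrons most strongly.
These span different periods and groups, so the two trends combine.
Al > Mg: Al lies to the right of Mg in period 3, so the across-period effect alone puts Al higher.
I > Al: period and group pull opposite ways; the across-period shift dominates (2.66 vs 1.61).
N > I: period and group pull opposite ways; the down-group shift dominates (3.04 vs 2.66).
Tabulated electronegativity (Pauling): N 3.04, Mg 1.31, Al 1.61, I 2.66.
So from highest to lowest: N > I > Al > Mg.

N, I, Al, Mg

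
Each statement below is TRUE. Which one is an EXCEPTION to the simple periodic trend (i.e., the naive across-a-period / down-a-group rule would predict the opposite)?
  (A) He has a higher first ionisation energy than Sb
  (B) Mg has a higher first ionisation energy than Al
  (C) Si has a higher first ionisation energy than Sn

(B)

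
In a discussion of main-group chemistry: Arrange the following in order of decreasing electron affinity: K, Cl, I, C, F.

C is in period 2, group 14; F is in period 2, group 17; Cl is in period 3, group 17; K is in period 4, group 1; I is in period 5, group 17.
Atoms with high Z_eff and room in the valence shell (especially the halogens) have the most exothermic electron affinities.
Neither a single period nor a single group — weigh both effects.
C > K: relative to K, both the across-period and down-group shifts push C's electron affinity up.
I > C: the two effects oppose for this pair; the across-period effect wins (295 vs 122 kJ/mol).
F > I: F sits above I in group 17, so the down-group effect alone puts F higher.
Cl > F: this pair runs against the simple trend — see the exception note.
Note the exception: Cl has a higher electron affinity than F, contrary to the simple trend — F's small 2p subshell makes the incoming electron feel strong e⁻–e⁻ repulsion, so Cl actually releases more energy on gaining an electron.
Approximate values (kJ/mol): C 122, F 328, Cl 349, K 48, I 295.
So from highest to lowest: Cl > F > I > C > K.

Cl > F > I > C > K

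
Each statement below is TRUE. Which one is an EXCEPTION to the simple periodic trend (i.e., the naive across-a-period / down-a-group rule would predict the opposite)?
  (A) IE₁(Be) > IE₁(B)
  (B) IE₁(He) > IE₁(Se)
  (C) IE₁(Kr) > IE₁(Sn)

(A)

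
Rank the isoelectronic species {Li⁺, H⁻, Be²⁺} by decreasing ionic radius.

H⁻, Li⁺, Be²⁺

All of these have 2 electrons, so size is governed by nuclear charge alone: the more protons, the stronger the pull on the same electron cloud, and the smaller the ion.
Nuclear charges: Be²⁺ (Z=4), Li⁺ (Z=3), H⁻ (Z=1).
Largest to smallest: H⁻ > Li⁺ > Be²⁺.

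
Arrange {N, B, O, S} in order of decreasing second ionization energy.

O, N, B, S

After 1 electron has been removed, what remains? N⁺ still has 4 valence electrons; B⁺ still has 2 valence electrons; O⁺ still has 5 valence electrons; S⁺ still has 5 valence electrons.
All are still removing valence electrons, so compare the +1 ions as you would atoms: IE_2 generally rises across a period (higher Z_eff) and falls down a group (larger shell), subject to the usual subshell exceptions.
Valence configurations: N⁺ [He]2s²2p², B⁺ [He]2s², O⁺ [He]2s²2p³, S⁺ [Ne]3s²3p³.
The numbers (kJ/mol): N 2856, B 2427, O 3388, S 2252.
So the second ionization energies run S < B < N < O.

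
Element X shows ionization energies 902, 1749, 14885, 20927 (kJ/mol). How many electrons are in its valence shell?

2

Look for the largest jump between consecutive ionization energies: IE3/IE2 ≈ 8.5, far larger than any earlier ratio.
That jump marks the point where a core electron is being removed. So the atom has 2 valence electrons.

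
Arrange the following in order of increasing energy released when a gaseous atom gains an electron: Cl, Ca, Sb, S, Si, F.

Ca, Sb, Si, S, F, Cl

F is in period 2, group 17; Si is in period 3, group 14; S is in period 3, group 16; Cl is in period 3, group 17; Ca is in period 4, group 2; Sb is in period 5, group 15.
Adding an electron releases more energy for atoms nearer the top right (short of the noble gases).
Here both period and group differ, so the two effects have to be weighed against each other.
Sb > Ca: the two effects oppose for this pair; the across-period effect wins (103 vs 2 kJ/mol).
Si > Sb: the two effects oppose for this pair; the down-group effect wins (134 vs 103 kJ/mol).
S > Si: both are in period 3; the period trend gives S the larger value.
F > S: relative to S, both the across-period and down-group shifts push F's electron affinity up.
Cl > F: this pair runs against the simple trend — see the exception note.
Note the exception: Cl has a higher electron affinity than F, contrary to the simple trend — F's small 2p subshell makes the incoming electron feel strong e⁻–e⁻ repulsion, so Cl actually releases more energy on gaining an electron.
Tabulated electron affinity (kJ/mol): F 328, Si 134, S 200, Cl 349, Ca 2, Sb 103.
So from lowest to highest: Ca < Sb < Si < S < F < Cl.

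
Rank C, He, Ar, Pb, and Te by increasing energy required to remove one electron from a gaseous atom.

Pb < Te < C < Ar < He

He is in period 1, group 18; C is in period 2, group 14; Ar is in period 3, group 18; Te is in period 5, group 16; Pb is in period 6, group 14.
IE₁ increases left→right with effective nuclear charge and decreases top→bottom as the valence shell moves farther out.
Neither a single period nor a single group — weigh both effects.
Te > Pb: relative to Pb, both the across-period and down-group shifts push Te's first ionization energy up.
C > Te: the two effects oppose for this pair; the down-group effect wins (1086 vs 869 kJ/mol).
Ar > C: the two effects oppose for this pair; the across-period effect wins (1521 vs 1086 kJ/mol).
He > Ar: they share group 18; the group trend gives He the larger value.
For reference (kJ/mol): He 2372, C 1086, Ar 1521, Te 869, Pb 716.
So from lowest to highest: Pb < Te < C < Ar < He.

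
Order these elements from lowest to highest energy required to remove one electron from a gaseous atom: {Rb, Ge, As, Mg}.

Mg is in period 3, group 2; Ge is in period 4, group 14; As is in period 4, group 15; Rb is in period 5, group 1.
Across a period the outer electron is held more tightly (higher IE₁); down a group it sits in a higher shell, more shielded, and comes off more easily.
Here both period and group differ, so the two effects have to be weighed against each other.
Mg > Rb: relative to Rb, both the across-period and down-group shifts push Mg's first ionization energy up.
Ge > Mg: period and group pull opposite ways; the across-period shift dominates (762 vs 738 kJ/mol).
As > Ge: As lies to the right of Ge in period 4, so the across-period effect alone puts As higher.
Tabulated first ionization energy (kJ/mol): Mg 738, Ge 762, As 947, Rb 403.
So from lowest to highest: Rb < Mg < Ge < As.

Rb, Mg, Ge, As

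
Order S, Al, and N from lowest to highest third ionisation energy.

Consider each +2 ion: S²⁺ still has 4 valence electrons; Al²⁺ still has 1 valence electron; N²⁺ still has 3 valence electrons.
All are still removing valence electrons, so compare the +2 ions as you would atoms: IE_3 generally rises across a period (higher Z_eff) and falls down a group (larger shell), subject to the usual subshell exceptions.
Valence configurations: S²⁺ [Ne]3s²3p², Al²⁺ [Ne]3s¹, N²⁺ [He]2s²2p¹.
Tabulated IE_3 (kJ/mol): S 3357, Al 2745, N 4578.
Overall IE_3 order: Al < S < N.

Al < S < N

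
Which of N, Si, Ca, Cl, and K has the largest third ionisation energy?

Consider each +2 ion: N²⁺ still has 3 valence electrons; Si²⁺ still has 2 valence electrons; Ca²⁺ is the bare [Ar] core; Cl²⁺ still has 5 valence electrons; K²⁺ is already 1 electron into the core.
Usually core removal costs more than valence removal, but here the competition is close: a tightly held n=2 valence electron can cost more to remove than an n=3 core electron, so the actual values have to decide it.
Valence configurations: N²⁺ [He]2s²2p¹, Si²⁺ [Ne]3s², Cl²⁺ [Ne]3s²3p³.
The numbers (kJ/mol): N 4578, Si 3232, Ca 4912, Cl 3822, K 4420.
Hence IE_3: Si < Cl < K < N < Ca.

Ca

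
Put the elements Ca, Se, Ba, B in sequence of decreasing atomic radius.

Across a period the added protons contract the valence shell; down a group each new principal shell makes the atom larger.
These span different periods and groups, so the two trends combine.
Se > B: period and group pull opposite ways; the down-group shift dominates (116 vs 85 pm).
Ca > Se: Ca lies to the left of Se in period 4, so the across-period effect alone puts Ca larger.
Ba > Ca: Ba sits below Ca in group 2, so the down-group effect alone puts Ba larger.
Approximate values (pm): B 85, Ca 171, Se 116, Ba 196.
So from largest to smallest: Ba > Ca > Se > B.

Ba, Ca, Se, B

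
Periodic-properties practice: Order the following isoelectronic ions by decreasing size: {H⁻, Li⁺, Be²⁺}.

All of these have 2 electrons, so size is governed by nuclear charge alone: the more protons, the stronger the pull on the same electron cloud, and the smaller the ion.
Nuclear charges: Be²⁺ (Z=4), Li⁺ (Z=3), H⁻ (Z=1).
Largest to smallest: H⁻ > Li⁺ > Be²⁺.

H⁻ > Li⁺ > Be²⁺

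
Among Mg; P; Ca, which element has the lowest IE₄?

P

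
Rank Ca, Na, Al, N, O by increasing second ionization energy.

Ca < Al < N < O < Na

Consider each +1 ion: Ca⁺ still has 1 valence electron; Na⁺ is the bare [Ne] core; Al⁺ still has 2 valence electrons; N⁺ still has 4 valence electrons; O⁺ still has 5 valence electrons.
Core electrons are held far more tightly than valence electrons, so Na tops the IE_2 order.
Valence configurations: Ca⁺ [Ar]4s¹, Al⁺ [Ne]3s², N⁺ [He]2s²2p², O⁺ [He]2s²2p³.
The numbers (kJ/mol): Ca 1145, Na 4562, Al 1817, N 2856, O 3388.
Putting it together, IE_2: Ca < Al < N < O < Na.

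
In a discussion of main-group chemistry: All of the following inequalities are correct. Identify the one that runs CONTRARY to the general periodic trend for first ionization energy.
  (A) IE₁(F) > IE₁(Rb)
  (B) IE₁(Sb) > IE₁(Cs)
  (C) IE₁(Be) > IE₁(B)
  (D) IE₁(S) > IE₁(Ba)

(C)

The general trend: first ionization energy increases across a period and decreases down a group.
(A) F (period 2, group 17) vs Rb (period 5, group 1): the stated order agrees with the simple trend.
(B) Sb (period 5, group 15) vs Cs (period 6, group 1): the stated order agrees with the simple trend.
(C) Be (period 2, group 2) vs B (period 2, group 13): the stated order contradicts the simple trend.
(D) S (period 3, group 16) vs Ba (period 6, group 2): the stated order agrees with the simple trend.
The exception is (C): removing B's lone 2p electron is easier than breaking Be's filled 2s².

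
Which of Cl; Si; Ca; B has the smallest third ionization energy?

Si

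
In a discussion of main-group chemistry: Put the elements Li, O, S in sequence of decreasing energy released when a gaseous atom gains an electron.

S > O > Li

Li is in period 2, group 1; O is in period 2, group 16; S is in period 3, group 16.
Adding an electron releases more energy for atoms nearer the top right (short of the noble gases).
Here both period and group differ, so the two effects have to be weighed against each other.
O > Li: both are in period 2; the period trend gives O the larger value.
S > O: this pair runs against the simple trend — see the exception note.
Note the exception: S has a higher electron affinity than O, contrary to the simple trend — the compact 2p subshell of O repels the added electron more than S's larger 3p does.
Tabulated electron affinity (kJ/mol): Li 60, O 141, S 200.
So from highest to lowest: S > O > Li.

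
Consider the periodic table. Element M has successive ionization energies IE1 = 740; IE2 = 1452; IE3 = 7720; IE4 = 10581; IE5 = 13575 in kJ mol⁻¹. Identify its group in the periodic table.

Look for the largest jump between consecutive ionization energies: IE3/IE2 ≈ 5.3, far larger than any earlier ratio.
That jump marks the point where a core electron is being removed. So the atom has 2 valence electrons.
A main-group element with 2 valence electrons is in group 2.

Group 2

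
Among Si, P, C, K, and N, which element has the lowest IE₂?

Si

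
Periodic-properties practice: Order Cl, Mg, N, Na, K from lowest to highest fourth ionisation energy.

Consider each +3 ion: Cl³⁺ still has 4 valence electrons; Mg³⁺ is already 1 electron into the core; N³⁺ still has 2 valence electrons; Na³⁺ is already 2 electrons into the core; K³⁺ is already 2 electrons into the core.
Usually core removal costs more than valence removal, but here the competition is close: a tightly held n=2 valence electron can cost more to remove than an n=3 core electron, so the actual values have to decide it.
Valence configurations: Cl³⁺ [Ne]3s²3p², N³⁺ [He]2s².
The numbers (kJ/mol): Cl 5159, Mg 10543, N 7475, Na 9543, K 5877.
So the fourth ionization energies run Cl < K < N < Na < Mg.

Cl < K < N < Na < Mg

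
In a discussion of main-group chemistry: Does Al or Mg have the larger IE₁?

Mg

Removing the outermost electron gets harder across a period and easier down a group.
All lie in period 3; the across-period trend (first ionization energy increases left to right) applies, with the exception below.
Note the exception: Mg has a higher first ionization energy than Al, contrary to the simple trend — Al's single 3p electron is easier to remove than one from Mg's filled 3s².
Approximate values (kJ/mol): Mg 738, Al 578.
So Mg has the larger IE₁ (Mg > Al).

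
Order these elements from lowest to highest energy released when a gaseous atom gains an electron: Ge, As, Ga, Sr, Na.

Sr < Ga < Na < As < Ge

Na is in period 3, group 1; Ga is in period 4, group 13; Ge is in period 4, group 14; As is in period 4, group 15; Sr is in period 5, group 2.
Electron affinity generally becomes more exothermic across a period toward the halogens and less exothermic down a group.
These span different periods and groups, so the two trends combine.
Ga > Sr: both effects reinforce here, so Ga is clearly the higher of the two.
Na > Ga: period and group pull opposite ways; the down-group shift dominates (53 vs 29 kJ/mol).
As > Na: period and group pull opposite ways; the across-period shift dominates (78 vs 53 kJ/mol).
Ge > As: this pair runs against the simple trend — see the exception note.
Note the exception: Ge has a higher electron affinity than As, contrary to the simple trend — adding an electron to As's half-filled 4p³ is unfavourable, so Ge (4p²) has the more exothermic EA.
For reference (kJ/mol): Na 53, Ga 29, Ge 119, As 78, Sr 5.
So from lowest to highest: Sr < Ga < Na < As < Ge.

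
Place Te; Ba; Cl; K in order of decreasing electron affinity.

Cl > Te > K > Ba

Adding an electron releases more energy for atoms nearer the top right (short of the noble gases).
Here both period and group differ, so the two effects have to be weighed against each other.
K > Ba: period and group pull opposite ways; the down-group shift dominates (48 vs 14 kJ/mol).
Te > K: period and group pull opposite ways; the across-period shift dominates (190 vs 48 kJ/mol).
Cl > Te: relative to Te, both the across-period and down-group shifts push Cl's electron affinity up.
For reference (kJ/mol): Cl 349, K 48, Te 190, Ba 14.
So from highest to lowest: Cl > Te > K > Ba.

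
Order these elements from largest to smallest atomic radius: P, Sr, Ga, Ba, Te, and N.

Ba > Sr > Te > Ga > P > N

Radius decreases left→right (rising Z_eff, same n) and increases top→bottom (higher n).
Neither a single period nor a single group — weigh both effects.
P > N: P sits below N in group 15, so the down-group effect alone puts P larger.
Ga > P: both effects reinforce here, so Ga is clearly the larger of the two.
Te > Ga: period and group pull opposite ways; the down-group shift dominates (136 vs 124 pm).
Sr > Te: both are in period 5; the period trend gives Sr the larger value.
Ba > Sr: Ba sits below Sr in group 2, so the down-group effect alone puts Ba larger.
Approximate values (pm): N 71, P 111, Ga 124, Sr 185, Te 136, Ba 196.
So from largest to smallest: Ba > Sr > Te > Ga > P > N.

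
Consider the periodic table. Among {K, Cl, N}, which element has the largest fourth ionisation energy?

N

IE_4 is the cost of taking one more electron from the +3 cation: K³⁺ is already 2 electrons into the core; Cl³⁺ still has 4 valence electrons; N³⁺ still has 2 valence electrons.
Usually core removal costs more than valence removal, but here the competition is close: a tightly held n=2 valence electron can cost more to remove than an n=3 core electron, so the actual values have to decide it.
Valence configurations: Cl³⁺ [Ne]3s²3p², N³⁺ [He]2s².
Tabulated IE_4 (kJ/mol): K 5877, Cl 5159, N 7475.
So the fourth ionization energies run Cl < K < N.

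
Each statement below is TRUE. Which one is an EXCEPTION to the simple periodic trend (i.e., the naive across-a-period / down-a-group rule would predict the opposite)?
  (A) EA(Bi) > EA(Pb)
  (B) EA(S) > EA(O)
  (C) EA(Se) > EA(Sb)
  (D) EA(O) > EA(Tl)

The general trend: electron affinity increases across a period and decreases down a group.
(A) Bi (period 6, group 15) vs Pb (period 6, group 14): the stated order agrees with the simple trend.
(B) S (period 3, group 16) vs O (period 2, group 16): the stated order contradicts the simple trend.
(C) Se (period 4, group 16) vs Sb (period 5, group 15): the stated order agrees with the simple trend.
(D) O (period 2, group 16) vs Tl (period 6, group 13): the stated order agrees with the simple trend.
The exception is (B): the compact 2p subshell of O repels the added electron more than S's larger 3p does.

(B)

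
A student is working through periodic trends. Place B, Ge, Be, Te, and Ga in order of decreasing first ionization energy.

Be, Te, B, Ge, Ga

Be is in period 2, group 2; B is in period 2, group 13; Ga is in period 4, group 13; Ge is in period 4, group 14; Te is in period 5, group 16.
IE₁ increases left→right with effective nuclear charge and decreases top→bottom as the valence shell moves farther out.
Here both period and group differ, so the two effects have to be weighed against each other.
Ge > Ga: Ge lies to the right of Ga in period 4, so the across-period effect alone puts Ge higher.
B > Ge: the two effects oppose for this pair; the down-group effect wins (801 vs 762 kJ/mol).
Te > B: period and group pull opposite ways; the across-period shift dominates (869 vs 801 kJ/mol).
Be > Te: the two effects oppose for this pair; the down-group effect wins (900 vs 869 kJ/mol).
Note the exception: Be has a higher first ionization energy than B, contrary to the simple trend — removing B's lone 2p electron is easier than breaking Be's filled 2s².
Approximate values (kJ/mol): Be 900, B 801, Ga 579, Ge 762, Te 869.
So from highest to lowest: Be > Te > B > Ge > Ga.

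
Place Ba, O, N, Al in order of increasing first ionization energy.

Ba < Al < O < N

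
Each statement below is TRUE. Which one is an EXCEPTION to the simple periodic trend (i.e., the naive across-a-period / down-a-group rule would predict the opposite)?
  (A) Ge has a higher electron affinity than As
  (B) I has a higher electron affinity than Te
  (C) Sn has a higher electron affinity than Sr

(A)

The general trend: electron affinity increases across a period and decreases down a group.
(A) Ge (period 4, group 14) vs As (period 4, group 15): the stated order contradicts the simple trend.
(B) I (period 5, group 17) vs Te (period 5, group 16): the stated order agrees with the simple trend.
(C) Sn (period 5, group 14) vs Sr (period 5, group 2): the stated order agrees with the simple trend.
The exception is (A): adding an electron to As's half-filled 4p³ is unfavourable, so Ge (4p²) has the more exothermic EA.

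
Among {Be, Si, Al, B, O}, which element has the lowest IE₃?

Al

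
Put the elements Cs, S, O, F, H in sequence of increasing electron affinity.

Cs, H, O, S, F

H is in period 1, group 1; O is in period 2, group 16; F is in period 2, group 17; S is in period 3, group 16; Cs is in period 6, group 1.
EA tends to increase across a period and decrease down a group, though the pattern is less regular than for IE or radius.
Neither a single period nor a single group — weigh both effects.
H > Cs: H sits above Cs in group 1, so the down-group effect alone puts H higher.
O > H: period and group pull opposite ways; the across-period shift dominates (141 vs 73 kJ/mol).
S > O: this pair runs against the simple trend — see the exception note.
F > S: both effects reinforce here, so F is clearly the higher of the two.
Note the exception: S has a higher electron affinity than O, contrary to the simple trend — the compact 2p subshell of O repels the added electron more than S's larger 3p does.
Tabulated electron affinity (kJ/mol): H 73, O 141, F 328, S 200, Cs 46.
So from lowest to highest: Cs < H < O < S < F.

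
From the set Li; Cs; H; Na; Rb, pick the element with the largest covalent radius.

Cs

H is in period 1, group 1; Li is in period 2, group 1; Na is in period 3, group 1; Rb is in period 5, group 1; Cs is in period 6, group 1.
Radius decreases left→right (rising Z_eff, same n) and increases top→bottom (higher n).
All are in group 1, so atomic radius increases down the group.
The largest covalent radius among these belongs to Cs.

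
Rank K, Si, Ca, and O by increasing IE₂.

Consider each +1 ion: K⁺ is the bare [Ar] core; Si⁺ still has 3 valence electrons; Ca⁺ still has 1 valence electron; O⁺ still has 5 valence electrons.
Usually core removal costs more than valence removal, but here the competition is close: a tightly held n=2 valence electron can cost more to remove than an n=3 core electron, so the actual values have to decide it.
Valence configurations: Si⁺ [Ne]3s²3p¹, Ca⁺ [Ar]4s¹, O⁺ [He]2s²2p³.
Approximate IE_2 values (kJ/mol): K 3052, Si 1577, Ca 1145, O 3388.
Overall IE_2 order: Ca < Si < K < O.

Ca, Si, K, O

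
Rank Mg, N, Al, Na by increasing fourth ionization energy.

N, Na, Mg, Al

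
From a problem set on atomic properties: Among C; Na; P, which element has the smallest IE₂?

P

IE_2 is the cost of taking one more electron from the +1 cation: C⁺ still has 3 valence electrons; Na⁺ is the bare [Ne] core; P⁺ still has 4 valence electrons.
Pulling an electron out of a noble-gas core costs far more than removing a remaining valence electron, so Na sits at the high end of IE_2.
Valence configurations: C⁺ [He]2s²2p¹, P⁺ [Ne]3s²3p².
Approximate IE_2 values (kJ/mol): C 2353, Na 4562, P 1907.
Hence IE_2: P < C < Na.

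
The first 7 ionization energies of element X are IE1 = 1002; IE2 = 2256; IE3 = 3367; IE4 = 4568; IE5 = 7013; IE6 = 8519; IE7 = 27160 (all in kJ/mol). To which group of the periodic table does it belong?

Group 16

Look for the largest jump between consecutive ionization energies: IE7/IE6 ≈ 3.2, far larger than any earlier ratio.
That jump marks the point where a core electron is being removed. So the atom has 6 valence electrons.
A main-group element with 6 valence electrons is in group 16.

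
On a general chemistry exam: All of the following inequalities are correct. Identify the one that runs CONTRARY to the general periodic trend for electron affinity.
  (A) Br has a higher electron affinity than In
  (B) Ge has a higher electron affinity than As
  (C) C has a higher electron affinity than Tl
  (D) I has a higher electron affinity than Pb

(B)

The general trend: electron affinity increases across a period and decreases down a group.
(A) Br (period 4, group 17) vs In (period 5, group 13): the stated order agrees with the simple trend.
(B) Ge (period 4, group 14) vs As (period 4, group 15): the stated order contradicts the simple trend.
(C) C (period 2, group 14) vs Tl (period 6, group 13): the stated order agrees with the simple trend.
(D) I (period 5, group 17) vs Pb (period 6, group 14): the stated order agrees with the simple trend.
The exception is (B): adding an electron to As's half-filled 4p³ is unfavourable, so Ge (4p²) has the more exothermic EA.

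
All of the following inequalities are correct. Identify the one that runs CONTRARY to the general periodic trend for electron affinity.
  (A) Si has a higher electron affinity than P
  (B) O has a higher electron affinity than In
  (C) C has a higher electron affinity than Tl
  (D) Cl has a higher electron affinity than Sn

The general trend: electron affinity increases across a period and decreases down a group.
(A) Si (period 3, group 14) vs P (period 3, group 15): the stated order contradicts the simple trend.
(B) O (period 2, group 16) vs In (period 5, group 13): the stated order agrees with the simple trend.
(C) C (period 2, group 14) vs Tl (period 6, group 13): the stated order agrees with the simple trend.
(D) Cl (period 3, group 17) vs Sn (period 5, group 14): the stated order agrees with the simple trend.
The exception is (A): adding an electron to P's half-filled 3p³ is unfavourable, so Si (3p²) has the more exothermic EA.

(A)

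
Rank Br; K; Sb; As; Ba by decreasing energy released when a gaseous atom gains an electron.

Br > Sb > As > K > Ba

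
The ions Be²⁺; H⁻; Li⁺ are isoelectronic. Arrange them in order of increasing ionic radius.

Be²⁺ < Li⁺ < H⁻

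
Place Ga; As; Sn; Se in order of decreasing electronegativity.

Se > As > Sn > Ga

Ga is in period 4, group 13; As is in period 4, group 15; Se is in period 4, group 16; Sn is in period 5, group 14.
Atoms toward the upper right of the periodic table pull bonding electrons most strongly.
These span different periods and groups, so the two trends combine.
Sn > Ga: period and group pull opposite ways; the across-period shift dominates (1.96 vs 1.81).
As > Sn: both effects reinforce here, so As is clearly the higher of the two.
Se > As: Se lies to the right of As in period 4, so the across-period effect alone puts Se higher.
Approximate values (Pauling): Ga 1.81, As 2.18, Se 2.55, Sn 1.96.
So from highest to lowest: Se > As > Sn > Ga.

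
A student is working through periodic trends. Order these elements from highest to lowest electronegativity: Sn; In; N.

N > Sn > In

EN rises left→right (higher Z_eff, smaller atoms) and falls top→bottom (larger, more shielded atoms).
These span different periods and groups, so the two trends combine.
Sn > In: Sn lies to the right of In in period 5, so the across-period effect alone puts Sn higher.
N > Sn: both effects reinforce here, so N is clearly the higher of the two.
Tabulated electronegativity (Pauling): N 3.04, In 1.78, Sn 1.96.
So from highest to lowest: N > Sn > In.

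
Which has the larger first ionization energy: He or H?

He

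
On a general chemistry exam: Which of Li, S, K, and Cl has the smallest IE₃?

S

IE_3 is the cost of taking one more electron from the +2 cation: Li²⁺ is already 1 electron into the core; S²⁺ still has 4 valence electrons; K²⁺ is already 1 electron into the core; Cl²⁺ still has 5 valence electrons.
Breaking into a closed-shell core is much more expensive than removing a leftover valence electron — K and Li have the largest IE_3 here.
Valence configurations: S²⁺ [Ne]3s²3p², Cl²⁺ [Ne]3s²3p³.
Tabulated IE_3 (kJ/mol): Li 11815, S 3357, K 4420, Cl 3822.
Hence IE_3: S < Cl < K < Li.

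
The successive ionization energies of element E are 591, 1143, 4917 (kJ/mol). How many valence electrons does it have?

2

Look for the largest jump between consecutive ionization energies: IE3/IE2 ≈ 4.3, far larger than any earlier ratio.
That jump marks the point where a core electron is being removed. So the atom has 2 valence electrons.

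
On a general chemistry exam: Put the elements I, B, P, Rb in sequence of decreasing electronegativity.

I > P > B > Rb

B is in period 2, group 13; P is in period 3, group 15; Rb is in period 5, group 1; I is in period 5, group 17.
EN rises left→right (higher Z_eff, smaller atoms) and falls top→bottom (larger, more shielded atoms).
Here both period and group differ, so the two effects have to be weighed against each other.
B > Rb: both effects reinforce here, so B is clearly the higher of the two.
P > B: period and group pull opposite ways; the across-period shift dominates (2.19 vs 2.04).
I > P: period and group pull opposite ways; the across-period shift dominates (2.66 vs 2.19).
Approximate values (Pauling): B 2.04, P 2.19, Rb 0.82, I 2.66.
So from highest to lowest: I > P > B > Rb.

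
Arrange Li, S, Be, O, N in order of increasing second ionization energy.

The second ionization energy removes an electron from the +1 ion. For each element: Li⁺ is the bare [He] core; S⁺ still has 5 valence electrons; Be⁺ still has 1 valence electron; O⁺ still has 5 valence electrons; N⁺ still has 4 valence electrons.
Pulling an electron out of a noble-gas core costs far more than removing a remaining valence electron, so Li sits at the high end of IE_2.
Valence configurations: S⁺ [Ne]3s²3p³, Be⁺ [He]2s¹, O⁺ [He]2s²2p³, N⁺ [He]2s²2p².
The numbers (kJ/mol): Li 7298, S 2252, Be 1757, O 3388, N 2856.
Putting it together, IE_2: Be < S < N < O < Li.

Be < S < N < O < Li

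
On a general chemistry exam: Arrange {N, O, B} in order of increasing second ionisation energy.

B < N < O

After 1 electron has been removed, what remains? N⁺ still has 4 valence electrons; O⁺ still has 5 valence electrons; B⁺ still has 2 valence electrons.
All are still removing valence electrons, so compare the +1 ions as you would atoms: IE_2 generally rises across a period (higher Z_eff) and falls down a group (larger shell), subject to the usual subshell exceptions.
Valence configurations: N⁺ [He]2s²2p², O⁺ [He]2s²2p³, B⁺ [He]2s².
The numbers (kJ/mol): N 2856, O 3388, B 2427.
Hence IE_2: B < N < O.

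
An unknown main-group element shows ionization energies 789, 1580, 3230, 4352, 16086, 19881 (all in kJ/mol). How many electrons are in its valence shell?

4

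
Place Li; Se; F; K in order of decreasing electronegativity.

Li is in period 2, group 1; F is in period 2, group 17; K is in period 4, group 1; Se is in period 4, group 16.
Electronegativity increases across a period and decreases down a group, tracking effective nuclear charge and atomic size.
Neither a single period nor a single group — weigh both effects.
Li > K: they share group 1; the group trend gives Li the larger value.
Se > Li: period and group pull opposite ways; the across-period shift dominates (2.55 vs 0.98).
F > Se: both effects reinforce here, so F is clearly the higher of the two.
Approximate values (Pauling): Li 0.98, F 3.98, K 0.82, Se 2.55.
So from highest to lowest: F > Se > Li > K.

F, Se, Li, K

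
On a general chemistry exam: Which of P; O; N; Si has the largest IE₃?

The third ionization energy removes an electron from the +2 ion. For each element: P²⁺ still has 3 valence electrons; O²⁺ still has 4 valence electrons; N²⁺ still has 3 valence electrons; Si²⁺ still has 2 valence electrons.
All are still removing valence electrons, so compare the +2 ions as you would atoms: IE_3 generally rises across a period (higher Z_eff) and falls down a group (larger shell), subject to the usual subshell exceptions.
Valence configurations: P²⁺ [Ne]3s²3p¹, O²⁺ [He]2s²2p², N²⁺ [He]2s²2p¹, Si²⁺ [Ne]3s².
P²⁺ loses a lone 3p electron whereas Si²⁺ must break into a filled 3s² pair, so IE_3(Si) > IE_3(P) even though P has the higher nuclear charge.
Approximate IE_3 values (kJ/mol): P 2914, O 5300, N 4578, Si 3232.
Overall IE_3 order: P < Si < N < O.

O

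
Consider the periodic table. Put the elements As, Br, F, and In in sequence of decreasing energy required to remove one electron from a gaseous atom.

F, Br, As, In

F is in period 2, group 17; As is in period 4, group 15; Br is in period 4, group 17; In is in period 5, group 13.
IE₁ increases left→right with effective nuclear charge and decreases top→bottom as the valence shell moves farther out.
Here both period and group differ, so the two effects have to be weighed against each other.
As > In: relative to In, both the across-period and down-group shifts push As's first ionization energy up.
Br > As: Br lies to the right of As in period 4, so the across-period effect alone puts Br higher.
F > Br: F sits above Br in group 17, so the down-group effect alone puts F higher.
For reference (kJ/mol): F 1681, As 947, Br 1140, In 558.
So from highest to lowest: F > Br > As > In.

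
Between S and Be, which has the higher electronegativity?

S

Be is in period 2, group 2; S is in period 3, group 16.
Electronegativity increases across a period and decreases down a group, tracking effective nuclear charge and atomic size.
Here both period and group differ, so the two effects have to be weighed against each other.
S > Be: period and group pull opposite ways; the across-period shift dominates (2.58 vs 1.57).
For reference (Pauling): Be 1.57, S 2.58.
So S has the higher electronegativity (S > Be).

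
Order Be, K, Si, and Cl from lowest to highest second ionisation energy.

The second ionization energy removes an electron from the +1 ion. For each element: Be⁺ still has 1 valence electron; K⁺ is the bare [Ar] core; Si⁺ still has 3 valence electrons; Cl⁺ still has 6 valence electrons.
Core electrons are held far more tightly than valence electrons, so K tops the IE_2 order.
Valence configurations: Be⁺ [He]2s¹, Si⁺ [Ne]3s²3p¹, Cl⁺ [Ne]3s²3p⁴.
Tabulated IE_2 (kJ/mol): Be 1757, K 3052, Si 1577, Cl 2298.
Overall IE_2 order: Si < Be < Cl < K.

Si < Be < Cl < K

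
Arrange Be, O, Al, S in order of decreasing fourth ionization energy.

Be > Al > O > S

Consider each +3 ion: Be³⁺ is already 1 electron into the core; O³⁺ still has 3 valence electrons; Al³⁺ is the bare [Ne] core; S³⁺ still has 3 valence electrons.
Breaking into a closed-shell core is much more expensive than removing a leftover valence electron — Al and Be have the largest IE_4 here.
Valence configurations: O³⁺ [He]2s²2p¹, S³⁺ [Ne]3s²3p¹.
The numbers (kJ/mol): Be 21007, O 7469, Al 11577, S 4556.
So the fourth ionization energies run S < O < Al < Be.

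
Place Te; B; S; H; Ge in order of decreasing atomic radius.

Te, Ge, S, B, H

Atomic radius shrinks across a period as nuclear charge pulls the same shell inward, and grows down a group as new shells are added.
Neither a single period nor a single group — weigh both effects.
B > H: the two effects oppose for this pair; the down-group effect wins (85 vs 32 pm).
S > B: the two effects oppose for this pair; the down-group effect wins (103 vs 85 pm).
Ge > S: both effects reinforce here, so Ge is clearly the larger of the two.
Te > Ge: period and group pull opposite ways; the down-group shift dominates (136 vs 121 pm).
Tabulated atomic radius (pm): H 32, B 85, S 103, Ge 121, Te 136.
So from largest to smallest: Te > Ge > S > B > H.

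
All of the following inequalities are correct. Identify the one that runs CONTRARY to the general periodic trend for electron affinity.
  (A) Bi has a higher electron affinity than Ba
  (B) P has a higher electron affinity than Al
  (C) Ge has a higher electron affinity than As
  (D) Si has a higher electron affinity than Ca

The general trend: electron affinity increases across a period and decreases down a group.
(A) Bi (period 6, group 15) vs Ba (period 6, group 2): the stated order agrees with the simple trend.
(B) P (period 3, group 15) vs Al (period 3, group 13): the stated order agrees with the simple trend.
(C) Ge (period 4, group 14) vs As (period 4, group 15): the stated order contradicts the simple trend.
(D) Si (period 3, group 14) vs Ca (period 4, group 2): the stated order agrees with the simple trend.
The exception is (C): adding an electron to As's half-filled 4p³ is unfavourable, so Ge (4p²) has the more exothermic EA.

(C)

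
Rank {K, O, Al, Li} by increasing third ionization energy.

Al < K < O < Li

After 2 electrons have been removed, what remains? K²⁺ is already 1 electron into the core; O²⁺ still has 4 valence electrons; Al²⁺ still has 1 valence electron; Li²⁺ is already 1 electron into the core.
Usually core removal costs more than valence removal, but here the competition is close: a tightly held n=2 valence electron can cost more to remove than an n=3 core electron, so the actual values have to decide it.
Valence configurations: O²⁺ [He]2s²2p², Al²⁺ [Ne]3s¹.
Tabulated IE_3 (kJ/mol): K 4420, O 5300, Al 2745, Li 11815.
Putting it together, IE_3: Al < K < O < Li.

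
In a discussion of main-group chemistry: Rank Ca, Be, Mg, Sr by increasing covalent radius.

Be, Mg, Ca, Sr

Be is in period 2, group 2; Mg is in period 3, group 2; Ca is in period 4, group 2; Sr is in period 5, group 2.
Radius decreases left→right (rising Z_eff, same n) and increases top→bottom (higher n).
All are in group 2, so atomic radius increases down the group.
So from smallest to largest: Be < Mg < Ca < Sr.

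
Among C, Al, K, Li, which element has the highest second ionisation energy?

Li

IE_2 is the cost of taking one more electron from the +1 cation: C⁺ still has 3 valence electrons; Al⁺ still has 2 valence electrons; K⁺ is the bare [Ar] core; Li⁺ is the bare [He] core.
Breaking into a closed-shell core is much more expensive than removing a leftover valence electron — K and Li have the largest IE_2 here.
Valence configurations: C⁺ [He]2s²2p¹, Al⁺ [Ne]3s².
The numbers (kJ/mol): C 2353, Al 1817, K 3052, Li 7298.
So the second ionization energies run Al < C < K < Li.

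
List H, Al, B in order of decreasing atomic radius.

Atomic radius shrinks across a period as nuclear charge pulls the same shell inward, and grows down a group as new shells are added.
Here both period and group differ, so the two effects have to be weighed against each other.
B > H: the two effects oppose for this pair; the down-group effect wins (85 vs 32 pm).
Al > B: they share group 13; the group trend gives Al the larger value.
Tabulated atomic radius (pm): H 32, B 85, Al 126.
So from largest to smallest: Al > B > H.

Al > B > H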